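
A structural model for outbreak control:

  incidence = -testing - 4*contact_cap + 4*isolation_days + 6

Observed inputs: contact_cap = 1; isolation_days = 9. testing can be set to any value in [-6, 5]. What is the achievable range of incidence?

33 to 44

Substituting into the incidence equation gives incidence = -testing + 38.
Linear in testing, so extremes are at the endpoints: testing = -6 gives incidence = 44; testing = 5 gives incidence = 33.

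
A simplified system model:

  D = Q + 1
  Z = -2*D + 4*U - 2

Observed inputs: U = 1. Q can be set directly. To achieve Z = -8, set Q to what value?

Substituting into the Z equation gives Z = -2*Q.
Solve -2*Q = -8: Q = -8 / -2 = 4.

Q = 4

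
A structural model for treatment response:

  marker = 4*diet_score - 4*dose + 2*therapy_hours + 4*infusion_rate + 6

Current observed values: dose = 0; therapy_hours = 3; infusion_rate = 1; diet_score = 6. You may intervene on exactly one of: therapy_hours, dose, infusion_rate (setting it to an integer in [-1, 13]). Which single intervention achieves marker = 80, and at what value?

set infusion_rate = 11

Intervening on therapy_hours: marker = 2*therapy_hours + 34. Reaching 80 requires therapy_hours = 23, outside [-1, 13].
Intervening on dose: marker = -4*dose + 40. Reaching 80 requires dose = -10, outside [-1, 13].
Intervening on infusion_rate: with other inputs at their observed values, marker = 4*infusion_rate + 36. Solving for 80 gives infusion_rate = 11, within [-1, 13].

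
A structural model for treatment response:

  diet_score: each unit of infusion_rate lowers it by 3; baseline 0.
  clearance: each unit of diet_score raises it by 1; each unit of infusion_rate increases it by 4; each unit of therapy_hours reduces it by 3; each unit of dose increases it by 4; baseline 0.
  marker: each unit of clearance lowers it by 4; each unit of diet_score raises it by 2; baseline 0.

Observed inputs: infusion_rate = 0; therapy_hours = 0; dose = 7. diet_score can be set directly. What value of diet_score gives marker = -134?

diet_score = 11

Intervening on diet_score fixes its value directly, overriding its dependence on infusion_rate.
Substituting into the clearance equation gives clearance = diet_score + 28.
marker becomes -2*diet_score - 112.
Solve -2*diet_score - 112 = -134: diet_score = (-134 + 112) / -2 = 11.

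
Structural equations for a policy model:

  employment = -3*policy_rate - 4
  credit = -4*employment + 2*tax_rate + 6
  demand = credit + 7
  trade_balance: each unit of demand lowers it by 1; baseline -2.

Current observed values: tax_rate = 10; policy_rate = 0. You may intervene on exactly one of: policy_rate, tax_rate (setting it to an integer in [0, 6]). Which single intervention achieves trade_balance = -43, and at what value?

Intervening on policy_rate: trade_balance = -12*policy_rate - 51. Reaching -43 requires policy_rate = -2/3, not an integer.
Intervening on tax_rate: with other inputs at their observed values, trade_balance = -2*tax_rate - 31. Solving for -43 gives tax_rate = 6, within [0, 6].

set tax_rate = 6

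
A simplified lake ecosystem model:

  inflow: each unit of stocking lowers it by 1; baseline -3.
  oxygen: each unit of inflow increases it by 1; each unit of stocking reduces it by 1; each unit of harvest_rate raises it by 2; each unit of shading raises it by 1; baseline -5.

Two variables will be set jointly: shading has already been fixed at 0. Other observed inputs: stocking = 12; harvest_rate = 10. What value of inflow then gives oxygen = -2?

inflow = -5

With shading held at 0:
Intervening on inflow fixes its value directly, overriding its dependence on stocking.
Substituting into the oxygen equation gives oxygen = inflow + 3.
Solve inflow + 3 = -2: inflow = (-2 - 3) / 1 = -5.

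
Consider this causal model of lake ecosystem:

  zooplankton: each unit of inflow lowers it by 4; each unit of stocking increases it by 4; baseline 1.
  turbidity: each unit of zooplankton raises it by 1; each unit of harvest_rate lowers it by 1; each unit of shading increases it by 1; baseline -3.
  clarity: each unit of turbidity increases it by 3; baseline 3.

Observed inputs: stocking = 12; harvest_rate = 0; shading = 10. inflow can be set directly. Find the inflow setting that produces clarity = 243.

inflow = -6

Substituting into the zooplankton equation gives zooplankton = -4*inflow + 49.
This gives turbidity = -4*inflow + 56.
Substituting into the clarity equation gives clarity = -12*inflow + 171.
Solve -12*inflow + 171 = 243: inflow = (243 - 171) / -12 = -6.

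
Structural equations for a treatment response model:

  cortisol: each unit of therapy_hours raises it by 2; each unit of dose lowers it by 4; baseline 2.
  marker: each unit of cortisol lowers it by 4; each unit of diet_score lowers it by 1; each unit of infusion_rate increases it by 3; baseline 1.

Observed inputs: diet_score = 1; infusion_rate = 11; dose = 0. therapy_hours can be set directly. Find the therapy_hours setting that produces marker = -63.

Substituting into the cortisol equation gives cortisol = 2*therapy_hours + 2.
So marker = -8*therapy_hours + 25.
Solve -8*therapy_hours + 25 = -63: therapy_hours = (-63 - 25) / -8 = 11.

therapy_hours = 11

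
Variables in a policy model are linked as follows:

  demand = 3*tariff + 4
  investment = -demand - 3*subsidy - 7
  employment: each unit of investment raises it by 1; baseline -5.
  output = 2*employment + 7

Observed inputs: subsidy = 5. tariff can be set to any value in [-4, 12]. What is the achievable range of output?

Substituting into the investment equation gives investment = -3*tariff - 26.
Substituting into the employment equation gives employment = -3*tariff - 31.
Substituting into the output equation gives output = -6*tariff - 55.
Linear in tariff, so extremes are at the endpoints: tariff = -4 gives output = -31; tariff = 12 gives output = -127.

-127 to -31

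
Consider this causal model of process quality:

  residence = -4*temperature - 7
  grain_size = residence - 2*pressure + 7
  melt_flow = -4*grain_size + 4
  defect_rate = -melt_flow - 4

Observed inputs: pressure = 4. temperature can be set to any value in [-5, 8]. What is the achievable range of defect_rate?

Substituting into the grain_size equation gives grain_size = -4*temperature - 8.
Substituting into the melt_flow equation gives melt_flow = 16*temperature + 36.
defect_rate becomes -16*temperature - 40.
Linear in temperature, so extremes are at the endpoints: temperature = -5 gives defect_rate = 40; temperature = 8 gives defect_rate = -168.

-168 to 40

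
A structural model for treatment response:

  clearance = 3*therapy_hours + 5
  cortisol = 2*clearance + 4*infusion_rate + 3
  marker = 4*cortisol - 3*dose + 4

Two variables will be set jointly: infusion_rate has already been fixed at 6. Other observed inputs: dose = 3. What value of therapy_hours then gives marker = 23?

With infusion_rate held at 6:
Substituting into the cortisol equation gives cortisol = 6*therapy_hours + 37.
This gives marker = 24*therapy_hours + 143.
Solve 24*therapy_hours + 143 = 23: therapy_hours = (23 - 143) / 24 = -5.

therapy_hours = -5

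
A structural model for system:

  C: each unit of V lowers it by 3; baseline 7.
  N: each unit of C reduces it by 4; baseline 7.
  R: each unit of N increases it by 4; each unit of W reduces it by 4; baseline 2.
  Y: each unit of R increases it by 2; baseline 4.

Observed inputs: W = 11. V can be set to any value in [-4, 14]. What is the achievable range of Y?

Substituting into the N equation gives N = 12*V - 21.
This gives R = 48*V - 126.
So Y = 96*V - 248.
Linear in V, so extremes are at the endpoints: V = -4 gives Y = -632; V = 14 gives Y = 1096.

-632 to 1096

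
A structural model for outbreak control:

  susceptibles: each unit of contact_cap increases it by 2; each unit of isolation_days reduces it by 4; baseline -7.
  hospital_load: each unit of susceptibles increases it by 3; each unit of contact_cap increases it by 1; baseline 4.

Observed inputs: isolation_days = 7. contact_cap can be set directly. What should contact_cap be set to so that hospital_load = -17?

contact_cap = 12

Substituting into the susceptibles equation gives susceptibles = 2*contact_cap - 35.
Substituting into the hospital_load equation gives hospital_load = 7*contact_cap - 101.
Solve 7*contact_cap - 101 = -17: contact_cap = (-17 + 101) / 7 = 12.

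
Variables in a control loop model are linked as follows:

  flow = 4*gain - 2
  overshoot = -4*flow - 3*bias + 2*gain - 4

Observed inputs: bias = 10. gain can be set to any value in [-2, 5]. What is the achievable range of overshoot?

-96 to 2

Substituting into the overshoot equation gives overshoot = -14*gain - 26.
Linear in gain, so extremes are at the endpoints: gain = -2 gives overshoot = 2; gain = 5 gives overshoot = -96.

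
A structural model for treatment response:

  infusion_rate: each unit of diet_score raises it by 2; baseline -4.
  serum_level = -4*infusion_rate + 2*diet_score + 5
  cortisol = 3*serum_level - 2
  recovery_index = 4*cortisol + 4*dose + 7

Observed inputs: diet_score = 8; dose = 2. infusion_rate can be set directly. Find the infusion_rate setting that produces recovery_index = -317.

infusion_rate = 12

Intervening on infusion_rate fixes its value directly, overriding its dependence on diet_score.
Substituting into the serum_level equation gives serum_level = -4*infusion_rate + 21.
Substituting into the cortisol equation gives cortisol = -12*infusion_rate + 61.
So recovery_index = -48*infusion_rate + 259.
Solve -48*infusion_rate + 259 = -317: infusion_rate = (-317 - 259) / -48 = 12.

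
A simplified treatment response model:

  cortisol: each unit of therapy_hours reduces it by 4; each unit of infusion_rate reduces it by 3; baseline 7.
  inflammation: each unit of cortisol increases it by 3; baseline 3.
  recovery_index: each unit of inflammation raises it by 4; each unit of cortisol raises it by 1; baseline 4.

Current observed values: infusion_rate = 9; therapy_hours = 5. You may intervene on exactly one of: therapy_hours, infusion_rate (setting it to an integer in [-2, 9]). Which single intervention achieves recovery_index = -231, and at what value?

set infusion_rate = 2

Intervening on therapy_hours: recovery_index = -52*therapy_hours - 244. Reaching -231 requires therapy_hours = -1/4, not an integer.
Intervening on infusion_rate: with other inputs at their observed values, recovery_index = -39*infusion_rate - 153. Solving for -231 gives infusion_rate = 2, within [-2, 9].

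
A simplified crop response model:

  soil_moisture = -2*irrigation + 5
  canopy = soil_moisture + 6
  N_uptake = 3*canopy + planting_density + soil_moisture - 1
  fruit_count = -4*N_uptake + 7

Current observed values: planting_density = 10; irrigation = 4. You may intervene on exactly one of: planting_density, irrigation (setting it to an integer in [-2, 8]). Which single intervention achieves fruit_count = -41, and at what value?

Intervening on planting_density: with other inputs at their observed values, fruit_count = -4*planting_density - 13. Solving for -41 gives planting_density = 7, within [-2, 8].
Intervening on irrigation: fruit_count = 32*irrigation - 181. Reaching -41 requires irrigation = 35/8, not an integer.

set planting_density = 7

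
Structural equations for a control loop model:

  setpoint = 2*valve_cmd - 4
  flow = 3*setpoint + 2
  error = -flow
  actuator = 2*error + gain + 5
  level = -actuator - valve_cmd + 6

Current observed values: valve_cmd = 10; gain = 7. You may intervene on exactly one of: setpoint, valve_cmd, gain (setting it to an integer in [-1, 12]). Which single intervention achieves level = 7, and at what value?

Intervening on setpoint: level = 6*setpoint - 12. Reaching 7 requires setpoint = 19/6, not an integer.
Intervening on valve_cmd: with other inputs at their observed values, level = 11*valve_cmd - 26. Solving for 7 gives valve_cmd = 3, within [-1, 12].
Intervening on gain: level = -gain + 91. Reaching 7 requires gain = 84, outside [-1, 12].

set valve_cmd = 3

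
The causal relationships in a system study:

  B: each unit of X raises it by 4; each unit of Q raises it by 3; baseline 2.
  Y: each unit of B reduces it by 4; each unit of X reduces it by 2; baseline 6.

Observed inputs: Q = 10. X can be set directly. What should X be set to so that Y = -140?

X = 1

Substituting into the B equation gives B = 4*X + 32.
Y becomes -18*X - 122.
Solve -18*X - 122 = -140: X = (-140 + 122) / -18 = 1.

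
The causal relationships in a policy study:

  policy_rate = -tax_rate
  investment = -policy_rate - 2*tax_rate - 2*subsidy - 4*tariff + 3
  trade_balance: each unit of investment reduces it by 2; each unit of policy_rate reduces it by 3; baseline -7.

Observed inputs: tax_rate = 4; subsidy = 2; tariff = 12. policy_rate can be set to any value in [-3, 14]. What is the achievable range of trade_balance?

Intervening on policy_rate fixes its value directly, overriding its dependence on tax_rate.
Substituting into the investment equation gives investment = -policy_rate - 57.
Substituting into the trade_balance equation gives trade_balance = -policy_rate + 107.
Linear in policy_rate, so extremes are at the endpoints: policy_rate = -3 gives trade_balance = 110; policy_rate = 14 gives trade_balance = 93.

93 to 110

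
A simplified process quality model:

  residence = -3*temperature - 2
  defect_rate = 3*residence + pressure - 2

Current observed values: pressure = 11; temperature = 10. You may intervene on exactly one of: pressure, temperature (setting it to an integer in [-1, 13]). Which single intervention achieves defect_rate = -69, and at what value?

Intervening on pressure: defect_rate = pressure - 98. Reaching -69 requires pressure = 29, outside [-1, 13].
Intervening on temperature: with other inputs at their observed values, defect_rate = -9*temperature + 3. Solving for -69 gives temperature = 8, within [-1, 13].

set temperature = 8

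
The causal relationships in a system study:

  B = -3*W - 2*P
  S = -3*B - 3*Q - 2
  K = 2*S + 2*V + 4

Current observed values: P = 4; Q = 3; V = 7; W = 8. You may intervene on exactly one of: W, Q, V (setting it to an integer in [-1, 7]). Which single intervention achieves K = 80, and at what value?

Intervening on W: with other inputs at their observed values, K = 18*W + 44. Solving for 80 gives W = 2, within [-1, 7].
Intervening on Q: K = -6*Q + 206. Reaching 80 requires Q = 21, outside [-1, 7].
Intervening on V: K = 2*V + 174. Reaching 80 requires V = -47, outside [-1, 7].

set W = 2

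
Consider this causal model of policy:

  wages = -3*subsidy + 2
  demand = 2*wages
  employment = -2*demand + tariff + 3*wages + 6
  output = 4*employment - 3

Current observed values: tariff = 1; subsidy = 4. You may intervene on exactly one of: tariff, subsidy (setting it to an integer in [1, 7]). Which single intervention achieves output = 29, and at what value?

Intervening on tariff: output = 4*tariff + 61. Reaching 29 requires tariff = -8, outside [1, 7].
Intervening on subsidy: with other inputs at their observed values, output = 12*subsidy + 17. Solving for 29 gives subsidy = 1, within [1, 7].

set subsidy = 1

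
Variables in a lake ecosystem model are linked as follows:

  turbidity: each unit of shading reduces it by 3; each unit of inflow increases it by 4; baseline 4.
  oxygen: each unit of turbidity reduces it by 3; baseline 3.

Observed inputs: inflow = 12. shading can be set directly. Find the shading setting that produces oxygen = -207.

shading = -6

Substituting into the turbidity equation gives turbidity = -3*shading + 52.
This gives oxygen = 9*shading - 153.
Solve 9*shading - 153 = -207: shading = (-207 + 153) / 9 = -6.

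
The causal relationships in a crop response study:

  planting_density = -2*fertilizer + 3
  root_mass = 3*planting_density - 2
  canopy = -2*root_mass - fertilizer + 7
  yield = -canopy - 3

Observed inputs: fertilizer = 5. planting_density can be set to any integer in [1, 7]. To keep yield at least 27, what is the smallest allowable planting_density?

planting_density = 6

Intervening on planting_density fixes its value directly, overriding its dependence on fertilizer.
Substituting into the canopy equation gives canopy = -6*planting_density + 6.
Substituting into the yield equation gives yield = 6*planting_density - 9.
Require 6*planting_density - 9 ≥ 27, so planting_density ≥ 6.
The smallest integer in [1, 7] satisfying this is 6.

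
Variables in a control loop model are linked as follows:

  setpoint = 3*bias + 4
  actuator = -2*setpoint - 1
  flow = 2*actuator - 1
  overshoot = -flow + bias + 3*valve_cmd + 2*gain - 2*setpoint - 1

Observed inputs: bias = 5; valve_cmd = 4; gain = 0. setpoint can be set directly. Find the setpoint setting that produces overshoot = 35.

setpoint = 8

Intervening on setpoint fixes its value directly, overriding its dependence on bias.
Substituting into the flow equation gives flow = -4*setpoint - 3.
overshoot becomes 2*setpoint + 19.
Solve 2*setpoint + 19 = 35: setpoint = (35 - 19) / 2 = 8.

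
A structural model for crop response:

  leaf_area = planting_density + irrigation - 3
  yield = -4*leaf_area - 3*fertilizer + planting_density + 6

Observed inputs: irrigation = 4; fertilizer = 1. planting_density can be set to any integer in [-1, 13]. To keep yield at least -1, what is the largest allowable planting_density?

Substituting into the leaf_area equation gives leaf_area = planting_density + 1.
This gives yield = -3*planting_density - 1.
Require -3*planting_density - 1 ≥ -1, so planting_density ≤ 0.
The largest integer in [-1, 13] satisfying this is 0.

planting_density = 0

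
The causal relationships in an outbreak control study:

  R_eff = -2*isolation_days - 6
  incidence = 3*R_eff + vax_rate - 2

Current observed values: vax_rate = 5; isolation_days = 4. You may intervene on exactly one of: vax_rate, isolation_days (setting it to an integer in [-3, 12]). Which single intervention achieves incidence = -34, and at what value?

set vax_rate = 10

Intervening on vax_rate: with other inputs at their observed values, incidence = vax_rate - 44. Solving for -34 gives vax_rate = 10, within [-3, 12].
Intervening on isolation_days: incidence = -6*isolation_days - 15. Reaching -34 requires isolation_days = 19/6, not an integer.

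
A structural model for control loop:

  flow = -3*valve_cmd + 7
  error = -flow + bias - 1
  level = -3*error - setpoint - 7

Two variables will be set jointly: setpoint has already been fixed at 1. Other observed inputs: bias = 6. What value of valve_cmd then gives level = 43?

valve_cmd = -5

With setpoint held at 1:
Substituting into the error equation gives error = 3*valve_cmd - 2.
Substituting into the level equation gives level = -9*valve_cmd - 2.
Solve -9*valve_cmd - 2 = 43: valve_cmd = (43 + 2) / -9 = -5.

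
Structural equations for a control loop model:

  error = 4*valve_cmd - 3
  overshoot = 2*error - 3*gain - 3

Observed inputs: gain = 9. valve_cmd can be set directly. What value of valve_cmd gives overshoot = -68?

valve_cmd = -4

Substituting into the overshoot equation gives overshoot = 8*valve_cmd - 36.
Solve 8*valve_cmd - 36 = -68: valve_cmd = (-68 + 36) / 8 = -4.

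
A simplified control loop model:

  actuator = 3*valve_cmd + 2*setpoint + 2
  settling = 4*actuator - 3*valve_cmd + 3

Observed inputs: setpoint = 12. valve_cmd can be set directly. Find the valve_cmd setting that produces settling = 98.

Substituting into the actuator equation gives actuator = 3*valve_cmd + 26.
Substituting into the settling equation gives settling = 9*valve_cmd + 107.
Solve 9*valve_cmd + 107 = 98: valve_cmd = (98 - 107) / 9 = -1.

valve_cmd = -1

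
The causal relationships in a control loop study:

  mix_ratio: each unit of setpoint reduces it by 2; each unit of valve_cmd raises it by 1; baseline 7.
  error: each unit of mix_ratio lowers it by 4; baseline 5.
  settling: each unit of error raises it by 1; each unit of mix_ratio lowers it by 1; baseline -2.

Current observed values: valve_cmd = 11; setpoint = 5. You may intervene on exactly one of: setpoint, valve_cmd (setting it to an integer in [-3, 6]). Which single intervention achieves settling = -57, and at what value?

Intervening on setpoint: with other inputs at their observed values, settling = 10*setpoint - 87. Solving for -57 gives setpoint = 3, within [-3, 6].
Intervening on valve_cmd: settling = -5*valve_cmd + 18. Reaching -57 requires valve_cmd = 15, outside [-3, 6].

set setpoint = 3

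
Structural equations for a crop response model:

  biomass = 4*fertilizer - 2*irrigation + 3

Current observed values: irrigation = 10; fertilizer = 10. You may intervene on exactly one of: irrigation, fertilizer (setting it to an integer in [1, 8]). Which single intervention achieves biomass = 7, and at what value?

set fertilizer = 6

Intervening on irrigation: biomass = -2*irrigation + 43. Reaching 7 requires irrigation = 18, outside [1, 8].
Intervening on fertilizer: with other inputs at their observed values, biomass = 4*fertilizer - 17. Solving for 7 gives fertilizer = 6, within [1, 8].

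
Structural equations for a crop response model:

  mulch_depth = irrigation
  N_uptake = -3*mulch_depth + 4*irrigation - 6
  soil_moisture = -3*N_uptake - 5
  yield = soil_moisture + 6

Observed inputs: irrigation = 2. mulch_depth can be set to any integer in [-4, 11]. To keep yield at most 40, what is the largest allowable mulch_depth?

mulch_depth = 5

Intervening on mulch_depth fixes its value directly, overriding its dependence on irrigation.
Substituting into the N_uptake equation gives N_uptake = -3*mulch_depth + 2.
Substituting into the soil_moisture equation gives soil_moisture = 9*mulch_depth - 11.
Substituting into the yield equation gives yield = 9*mulch_depth - 5.
Require 9*mulch_depth - 5 ≤ 40, so mulch_depth ≤ 5.
The largest integer in [-4, 11] satisfying this is 5.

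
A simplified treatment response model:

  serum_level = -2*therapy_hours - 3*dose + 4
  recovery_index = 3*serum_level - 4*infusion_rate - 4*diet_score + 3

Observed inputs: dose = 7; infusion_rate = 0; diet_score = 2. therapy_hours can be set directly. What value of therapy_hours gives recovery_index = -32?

Substituting into the serum_level equation gives serum_level = -2*therapy_hours - 17.
Substituting into the recovery_index equation gives recovery_index = -6*therapy_hours - 56.
Solve -6*therapy_hours - 56 = -32: therapy_hours = (-32 + 56) / -6 = -4.

therapy_hours = -4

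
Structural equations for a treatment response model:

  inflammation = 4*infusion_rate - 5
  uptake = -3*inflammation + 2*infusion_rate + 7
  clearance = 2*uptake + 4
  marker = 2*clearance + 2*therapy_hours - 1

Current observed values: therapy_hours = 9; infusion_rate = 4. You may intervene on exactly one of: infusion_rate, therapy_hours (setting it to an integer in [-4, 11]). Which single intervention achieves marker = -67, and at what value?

Intervening on infusion_rate: marker = -40*infusion_rate + 113. Reaching -67 requires infusion_rate = 9/2, not an integer.
Intervening on therapy_hours: with other inputs at their observed values, marker = 2*therapy_hours - 65. Solving for -67 gives therapy_hours = -1, within [-4, 11].

set therapy_hours = -1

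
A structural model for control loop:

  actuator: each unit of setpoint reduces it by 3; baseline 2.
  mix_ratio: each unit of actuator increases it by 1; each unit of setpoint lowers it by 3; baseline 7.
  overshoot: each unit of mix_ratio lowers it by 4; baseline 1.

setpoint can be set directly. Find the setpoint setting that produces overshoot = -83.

setpoint = -2

Substituting into the mix_ratio equation gives mix_ratio = -6*setpoint + 9.
This gives overshoot = 24*setpoint - 35.
Solve 24*setpoint - 35 = -83: setpoint = (-83 + 35) / 24 = -2.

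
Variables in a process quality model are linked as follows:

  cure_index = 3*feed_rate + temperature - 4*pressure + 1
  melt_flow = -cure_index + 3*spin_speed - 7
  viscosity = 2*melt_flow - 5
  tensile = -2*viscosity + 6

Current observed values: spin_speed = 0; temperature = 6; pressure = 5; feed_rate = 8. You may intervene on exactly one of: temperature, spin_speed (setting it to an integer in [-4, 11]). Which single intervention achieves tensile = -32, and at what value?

Intervening on temperature: tensile = 4*temperature + 64. Reaching -32 requires temperature = -24, outside [-4, 11].
Intervening on spin_speed: with other inputs at their observed values, tensile = -12*spin_speed + 88. Solving for -32 gives spin_speed = 10, within [-4, 11].

set spin_speed = 10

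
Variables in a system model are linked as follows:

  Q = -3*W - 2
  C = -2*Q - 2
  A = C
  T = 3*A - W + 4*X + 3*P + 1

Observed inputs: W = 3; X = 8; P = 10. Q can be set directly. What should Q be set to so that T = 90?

Q = -6

Intervening on Q fixes its value directly, overriding its dependence on W.
Substituting into the A equation gives A = -2*Q - 2.
Substituting into the T equation gives T = -6*Q + 54.
Solve -6*Q + 54 = 90: Q = (90 - 54) / -6 = -6.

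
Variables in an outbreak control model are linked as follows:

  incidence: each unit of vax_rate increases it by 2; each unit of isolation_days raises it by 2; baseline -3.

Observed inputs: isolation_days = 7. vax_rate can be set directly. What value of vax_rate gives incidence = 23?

vax_rate = 6

Substituting into the incidence equation gives incidence = 2*vax_rate + 11.
Solve 2*vax_rate + 11 = 23: vax_rate = (23 - 11) / 2 = 6.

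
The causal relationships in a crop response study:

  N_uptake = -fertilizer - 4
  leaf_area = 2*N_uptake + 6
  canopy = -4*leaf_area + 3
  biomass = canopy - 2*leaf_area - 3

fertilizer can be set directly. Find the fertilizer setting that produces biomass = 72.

fertilizer = 5

Substituting into the leaf_area equation gives leaf_area = -2*fertilizer - 2.
canopy becomes 8*fertilizer + 11.
biomass becomes 12*fertilizer + 12.
Solve 12*fertilizer + 12 = 72: fertilizer = (72 - 12) / 12 = 5.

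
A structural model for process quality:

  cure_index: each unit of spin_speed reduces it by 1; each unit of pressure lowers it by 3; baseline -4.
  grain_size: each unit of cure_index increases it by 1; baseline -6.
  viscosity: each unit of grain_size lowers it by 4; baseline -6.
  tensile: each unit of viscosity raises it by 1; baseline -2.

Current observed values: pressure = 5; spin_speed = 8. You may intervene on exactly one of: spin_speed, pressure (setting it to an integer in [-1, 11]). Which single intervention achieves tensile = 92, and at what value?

set spin_speed = 0

Intervening on spin_speed: with other inputs at their observed values, tensile = 4*spin_speed + 92. Solving for 92 gives spin_speed = 0, within [-1, 11].
Intervening on pressure: tensile = 12*pressure + 64. Reaching 92 requires pressure = 7/3, not an integer.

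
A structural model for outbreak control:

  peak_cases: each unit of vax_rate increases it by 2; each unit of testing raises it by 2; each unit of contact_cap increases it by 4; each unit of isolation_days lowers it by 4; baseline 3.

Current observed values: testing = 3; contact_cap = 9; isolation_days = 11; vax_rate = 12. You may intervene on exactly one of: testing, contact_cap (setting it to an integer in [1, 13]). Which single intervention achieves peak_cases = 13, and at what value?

set contact_cap = 6

Intervening on testing: peak_cases = 2*testing + 19. Reaching 13 requires testing = -3, outside [1, 13].
Intervening on contact_cap: with other inputs at their observed values, peak_cases = 4*contact_cap - 11. Solving for 13 gives contact_cap = 6, within [1, 13].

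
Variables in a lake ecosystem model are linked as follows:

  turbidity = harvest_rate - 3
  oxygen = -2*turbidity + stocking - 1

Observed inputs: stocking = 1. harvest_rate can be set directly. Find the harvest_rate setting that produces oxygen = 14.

harvest_rate = -4

Substituting into the oxygen equation gives oxygen = -2*harvest_rate + 6.
Solve -2*harvest_rate + 6 = 14: harvest_rate = (14 - 6) / -2 = -4.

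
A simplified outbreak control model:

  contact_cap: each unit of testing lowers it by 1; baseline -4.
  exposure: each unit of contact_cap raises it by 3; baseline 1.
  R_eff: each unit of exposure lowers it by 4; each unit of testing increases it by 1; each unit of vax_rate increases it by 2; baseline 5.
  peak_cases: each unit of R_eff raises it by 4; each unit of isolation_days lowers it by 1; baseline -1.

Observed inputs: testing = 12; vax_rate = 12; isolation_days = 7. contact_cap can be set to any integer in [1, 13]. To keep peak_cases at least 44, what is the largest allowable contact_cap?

Intervening on contact_cap fixes its value directly, overriding its dependence on testing.
Substituting into the R_eff equation gives R_eff = -12*contact_cap + 37.
So peak_cases = -48*contact_cap + 140.
Require -48*contact_cap + 140 ≥ 44, so contact_cap ≤ 2.
The largest integer in [1, 13] satisfying this is 2.

contact_cap = 2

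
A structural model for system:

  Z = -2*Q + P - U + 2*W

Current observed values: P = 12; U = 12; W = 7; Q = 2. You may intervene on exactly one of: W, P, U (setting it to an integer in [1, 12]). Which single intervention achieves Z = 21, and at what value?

set U = 1

Intervening on W: Z = 2*W - 4. Reaching 21 requires W = 25/2, not an integer.
Intervening on P: Z = P - 2. Reaching 21 requires P = 23, outside [1, 12].
Intervening on U: with other inputs at their observed values, Z = -U + 22. Solving for 21 gives U = 1, within [1, 12].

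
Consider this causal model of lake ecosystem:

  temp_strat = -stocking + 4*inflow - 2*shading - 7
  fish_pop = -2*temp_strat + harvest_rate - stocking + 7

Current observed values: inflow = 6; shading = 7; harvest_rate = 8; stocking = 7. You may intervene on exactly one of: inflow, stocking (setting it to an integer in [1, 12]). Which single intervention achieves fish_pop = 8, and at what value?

Intervening on inflow: with other inputs at their observed values, fish_pop = -8*inflow + 64. Solving for 8 gives inflow = 7, within [1, 12].
Intervening on stocking: fish_pop = stocking + 9. Reaching 8 requires stocking = -1, outside [1, 12].

set inflow = 7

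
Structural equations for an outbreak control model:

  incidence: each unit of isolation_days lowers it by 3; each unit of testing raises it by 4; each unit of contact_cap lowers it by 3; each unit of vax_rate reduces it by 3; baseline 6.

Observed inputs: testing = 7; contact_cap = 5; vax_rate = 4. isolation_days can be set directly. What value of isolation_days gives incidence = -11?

isolation_days = 6

Substituting into the incidence equation gives incidence = -3*isolation_days + 7.
Solve -3*isolation_days + 7 = -11: isolation_days = (-11 - 7) / -3 = 6.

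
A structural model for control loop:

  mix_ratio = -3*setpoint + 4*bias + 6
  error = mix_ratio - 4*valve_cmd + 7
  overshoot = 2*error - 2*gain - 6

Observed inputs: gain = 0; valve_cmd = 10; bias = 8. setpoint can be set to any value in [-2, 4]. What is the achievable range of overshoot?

Substituting into the mix_ratio equation gives mix_ratio = -3*setpoint + 38.
Substituting into the error equation gives error = -3*setpoint + 5.
Substituting into the overshoot equation gives overshoot = -6*setpoint + 4.
Linear in setpoint, so extremes are at the endpoints: setpoint = -2 gives overshoot = 16; setpoint = 4 gives overshoot = -20.

-20 to 16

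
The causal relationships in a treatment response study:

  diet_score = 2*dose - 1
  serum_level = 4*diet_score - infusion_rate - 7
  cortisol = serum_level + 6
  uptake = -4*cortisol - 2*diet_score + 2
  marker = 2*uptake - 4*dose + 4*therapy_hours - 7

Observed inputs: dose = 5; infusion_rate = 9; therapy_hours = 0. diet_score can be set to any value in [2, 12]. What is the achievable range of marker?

-375 to -15

Intervening on diet_score fixes its value directly, overriding its dependence on dose.
Substituting into the serum_level equation gives serum_level = 4*diet_score - 16.
Substituting into the cortisol equation gives cortisol = 4*diet_score - 10.
So uptake = -18*diet_score + 42.
This gives marker = -36*diet_score + 57.
Linear in diet_score, so extremes are at the endpoints: diet_score = 2 gives marker = -15; diet_score = 12 gives marker = -375.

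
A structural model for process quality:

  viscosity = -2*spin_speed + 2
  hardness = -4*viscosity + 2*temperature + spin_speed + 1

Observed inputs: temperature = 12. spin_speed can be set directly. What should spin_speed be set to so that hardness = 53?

Substituting into the hardness equation gives hardness = 9*spin_speed + 17.
Solve 9*spin_speed + 17 = 53: spin_speed = (53 - 17) / 9 = 4.

spin_speed = 4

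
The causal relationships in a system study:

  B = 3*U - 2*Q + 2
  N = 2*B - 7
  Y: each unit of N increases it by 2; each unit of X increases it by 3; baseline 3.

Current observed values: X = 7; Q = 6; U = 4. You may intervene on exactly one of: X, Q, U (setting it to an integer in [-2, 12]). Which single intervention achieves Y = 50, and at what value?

Intervening on X: Y = 3*X - 3. Reaching 50 requires X = 53/3, not an integer.
Intervening on Q: with other inputs at their observed values, Y = -8*Q + 66. Solving for 50 gives Q = 2, within [-2, 12].
Intervening on U: Y = 12*U - 30. Reaching 50 requires U = 20/3, not an integer.

set Q = 2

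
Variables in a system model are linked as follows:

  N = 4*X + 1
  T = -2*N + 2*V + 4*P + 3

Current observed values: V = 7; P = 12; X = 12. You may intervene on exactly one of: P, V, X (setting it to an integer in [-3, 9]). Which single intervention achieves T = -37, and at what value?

Intervening on P: T = 4*P - 81. Reaching -37 requires P = 11, outside [-3, 9].
Intervening on V: with other inputs at their observed values, T = 2*V - 47. Solving for -37 gives V = 5, within [-3, 9].
Intervening on X: T = -8*X + 63. Reaching -37 requires X = 25/2, not an integer.

set V = 5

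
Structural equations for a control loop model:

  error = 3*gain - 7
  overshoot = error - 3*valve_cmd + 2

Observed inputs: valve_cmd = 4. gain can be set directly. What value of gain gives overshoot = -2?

gain = 5

Substituting into the overshoot equation gives overshoot = 3*gain - 17.
Solve 3*gain - 17 = -2: gain = (-2 + 17) / 3 = 5.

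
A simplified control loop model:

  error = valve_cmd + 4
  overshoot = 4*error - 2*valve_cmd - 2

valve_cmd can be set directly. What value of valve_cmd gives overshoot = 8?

Substituting into the overshoot equation gives overshoot = 2*valve_cmd + 14.
Solve 2*valve_cmd + 14 = 8: valve_cmd = (8 - 14) / 2 = -3.

valve_cmd = -3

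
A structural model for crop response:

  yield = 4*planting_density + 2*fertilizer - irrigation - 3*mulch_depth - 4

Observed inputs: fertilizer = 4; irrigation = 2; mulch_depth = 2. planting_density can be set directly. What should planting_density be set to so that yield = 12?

planting_density = 4

Substituting into the yield equation gives yield = 4*planting_density - 4.
Solve 4*planting_density - 4 = 12: planting_density = (12 + 4) / 4 = 4.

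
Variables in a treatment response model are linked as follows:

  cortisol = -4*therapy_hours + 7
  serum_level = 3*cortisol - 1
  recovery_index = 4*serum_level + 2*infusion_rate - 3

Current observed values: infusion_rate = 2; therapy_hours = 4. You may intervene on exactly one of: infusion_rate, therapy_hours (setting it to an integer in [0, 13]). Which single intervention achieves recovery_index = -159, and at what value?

set therapy_hours = 5

Intervening on infusion_rate: recovery_index = 2*infusion_rate - 115. Reaching -159 requires infusion_rate = -22, outside [0, 13].
Intervening on therapy_hours: with other inputs at their observed values, recovery_index = -48*therapy_hours + 81. Solving for -159 gives therapy_hours = 5, within [0, 13].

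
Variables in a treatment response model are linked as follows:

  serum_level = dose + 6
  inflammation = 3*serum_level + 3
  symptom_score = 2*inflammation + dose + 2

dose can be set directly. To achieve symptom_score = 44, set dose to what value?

Substituting into the inflammation equation gives inflammation = 3*dose + 21.
Substituting into the symptom_score equation gives symptom_score = 7*dose + 44.
Solve 7*dose + 44 = 44: dose = (44 - 44) / 7 = 0.

dose = 0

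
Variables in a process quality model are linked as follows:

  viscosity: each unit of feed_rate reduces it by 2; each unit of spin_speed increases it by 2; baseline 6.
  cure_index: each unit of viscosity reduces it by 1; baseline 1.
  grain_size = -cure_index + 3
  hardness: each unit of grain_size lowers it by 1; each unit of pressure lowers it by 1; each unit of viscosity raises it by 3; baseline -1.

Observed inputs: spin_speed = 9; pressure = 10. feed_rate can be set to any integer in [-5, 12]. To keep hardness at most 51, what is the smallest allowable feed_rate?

Substituting into the viscosity equation gives viscosity = -2*feed_rate + 24.
Substituting into the cure_index equation gives cure_index = 2*feed_rate - 23.
Substituting into the grain_size equation gives grain_size = -2*feed_rate + 26.
So hardness = -4*feed_rate + 35.
Require -4*feed_rate + 35 ≤ 51, so feed_rate ≥ -4.
The smallest integer in [-5, 12] satisfying this is -4.

feed_rate = -4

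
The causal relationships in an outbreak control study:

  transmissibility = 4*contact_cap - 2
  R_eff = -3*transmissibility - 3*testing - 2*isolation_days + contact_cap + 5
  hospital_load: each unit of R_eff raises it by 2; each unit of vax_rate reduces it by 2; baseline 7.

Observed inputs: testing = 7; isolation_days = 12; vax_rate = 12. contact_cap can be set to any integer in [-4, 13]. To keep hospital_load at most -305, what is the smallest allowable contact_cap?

Substituting into the R_eff equation gives R_eff = -11*contact_cap - 34.
Substituting into the hospital_load equation gives hospital_load = -22*contact_cap - 85.
Require -22*contact_cap - 85 ≤ -305, so contact_cap ≥ 10.
The smallest integer in [-4, 13] satisfying this is 10.

contact_cap = 10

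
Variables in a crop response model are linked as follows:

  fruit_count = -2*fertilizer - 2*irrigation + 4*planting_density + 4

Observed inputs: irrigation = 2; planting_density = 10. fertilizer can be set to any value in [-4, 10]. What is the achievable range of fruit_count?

20 to 48

Substituting into the fruit_count equation gives fruit_count = -2*fertilizer + 40.
Linear in fertilizer, so extremes are at the endpoints: fertilizer = -4 gives fruit_count = 48; fertilizer = 10 gives fruit_count = 20.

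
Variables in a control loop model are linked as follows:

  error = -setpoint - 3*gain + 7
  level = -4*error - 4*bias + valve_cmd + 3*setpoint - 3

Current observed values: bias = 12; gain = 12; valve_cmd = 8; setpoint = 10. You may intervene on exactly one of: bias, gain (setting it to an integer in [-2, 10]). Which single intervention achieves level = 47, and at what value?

set gain = 4

Intervening on bias: level = -4*bias + 191. Reaching 47 requires bias = 36, outside [-2, 10].
Intervening on gain: with other inputs at their observed values, level = 12*gain - 1. Solving for 47 gives gain = 4, within [-2, 10].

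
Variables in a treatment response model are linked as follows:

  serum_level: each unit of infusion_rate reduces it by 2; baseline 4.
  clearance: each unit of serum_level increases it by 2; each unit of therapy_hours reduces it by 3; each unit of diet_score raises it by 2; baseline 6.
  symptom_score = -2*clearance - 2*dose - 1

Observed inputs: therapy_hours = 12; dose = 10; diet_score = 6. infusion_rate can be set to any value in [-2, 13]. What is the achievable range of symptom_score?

Substituting into the clearance equation gives clearance = -4*infusion_rate - 10.
Substituting into the symptom_score equation gives symptom_score = 8*infusion_rate - 1.
Linear in infusion_rate, so extremes are at the endpoints: infusion_rate = -2 gives symptom_score = -17; infusion_rate = 13 gives symptom_score = 103.

-17 to 103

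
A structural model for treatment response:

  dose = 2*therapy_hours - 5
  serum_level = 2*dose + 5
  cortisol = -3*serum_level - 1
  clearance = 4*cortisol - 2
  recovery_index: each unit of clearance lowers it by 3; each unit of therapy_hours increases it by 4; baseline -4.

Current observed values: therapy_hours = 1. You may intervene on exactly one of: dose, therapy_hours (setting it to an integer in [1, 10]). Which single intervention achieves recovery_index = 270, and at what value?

set dose = 1

Intervening on dose: with other inputs at their observed values, recovery_index = 72*dose + 198. Solving for 270 gives dose = 1, within [1, 10].
Intervening on therapy_hours: recovery_index = 148*therapy_hours - 166. Reaching 270 requires therapy_hours = 109/37, not an integer.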